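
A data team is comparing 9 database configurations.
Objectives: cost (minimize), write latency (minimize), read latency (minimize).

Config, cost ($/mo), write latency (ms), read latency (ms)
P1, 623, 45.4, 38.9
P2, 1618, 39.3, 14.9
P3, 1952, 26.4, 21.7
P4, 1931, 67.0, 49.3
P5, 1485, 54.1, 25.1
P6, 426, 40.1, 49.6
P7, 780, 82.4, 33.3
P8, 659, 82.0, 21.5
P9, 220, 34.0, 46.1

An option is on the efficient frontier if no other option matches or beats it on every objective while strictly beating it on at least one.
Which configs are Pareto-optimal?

P1: not dominated.
P2: not dominated (best read latency).
P3: not dominated (best write latency).
P4: dominated by P1 (cost 623≤1931, write latency 45.4≤67.0, read latency 38.9≤49.3).
P5: not dominated.
P6: dominated by P9 (cost 220≤426, write latency 34.0≤40.1, read latency 46.1≤49.6).
P7: dominated by P8 (cost 659≤780, write latency 82.0≤82.4, read latency 21.5≤33.3).
P8: not dominated.
P9: not dominated (best cost).

P1, P2, P3, P5, P8, P9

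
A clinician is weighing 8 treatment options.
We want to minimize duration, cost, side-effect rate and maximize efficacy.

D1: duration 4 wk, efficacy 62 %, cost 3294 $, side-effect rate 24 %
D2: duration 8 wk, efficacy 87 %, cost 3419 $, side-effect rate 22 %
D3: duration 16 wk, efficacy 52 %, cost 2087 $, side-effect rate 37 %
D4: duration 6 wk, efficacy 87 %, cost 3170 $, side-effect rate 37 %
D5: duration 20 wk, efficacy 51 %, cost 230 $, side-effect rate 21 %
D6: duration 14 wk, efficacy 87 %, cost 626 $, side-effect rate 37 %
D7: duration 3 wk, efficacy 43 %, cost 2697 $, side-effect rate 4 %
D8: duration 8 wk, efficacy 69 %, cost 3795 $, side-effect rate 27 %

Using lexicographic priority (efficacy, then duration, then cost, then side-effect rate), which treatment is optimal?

D4

First maximize efficacy: best is 87, kept {D2, D4, D6}.
Then minimize duration: best is 6, kept {D4}.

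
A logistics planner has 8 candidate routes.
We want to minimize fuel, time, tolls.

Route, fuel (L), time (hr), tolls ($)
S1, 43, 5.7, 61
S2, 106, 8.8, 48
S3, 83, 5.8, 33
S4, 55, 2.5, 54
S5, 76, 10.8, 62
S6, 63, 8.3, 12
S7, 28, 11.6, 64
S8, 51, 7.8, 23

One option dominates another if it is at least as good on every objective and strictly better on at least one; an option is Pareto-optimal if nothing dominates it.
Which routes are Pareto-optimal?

S1, S3, S4, S6, S7, S8

S1: not dominated.
S2: dominated by S3 (fuel 83≤106, time 5.8≤8.8, tolls 33≤48).
S3: not dominated.
S4: not dominated (best time).
S5: dominated by S1 (fuel 43≤76, time 5.7≤10.8, tolls 61≤62).
S6: not dominated (best tolls).
S7: not dominated (best fuel).
S8: not dominated.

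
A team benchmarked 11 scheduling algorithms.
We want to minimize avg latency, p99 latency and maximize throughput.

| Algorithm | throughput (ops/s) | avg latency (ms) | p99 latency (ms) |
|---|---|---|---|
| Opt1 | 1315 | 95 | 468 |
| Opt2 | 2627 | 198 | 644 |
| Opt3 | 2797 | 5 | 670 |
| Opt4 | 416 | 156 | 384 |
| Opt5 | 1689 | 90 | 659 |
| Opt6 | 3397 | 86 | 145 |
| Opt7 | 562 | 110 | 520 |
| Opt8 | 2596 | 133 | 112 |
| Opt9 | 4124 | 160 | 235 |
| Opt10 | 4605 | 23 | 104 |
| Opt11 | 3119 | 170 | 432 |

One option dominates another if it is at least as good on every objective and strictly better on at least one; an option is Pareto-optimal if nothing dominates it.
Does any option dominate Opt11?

Yes

Opt6 vs Opt11: throughput 3397≥3119, avg latency 86≤170, p99 latency 145≤432 — Opt6 is at least as good on every objective and strictly better on at least one, so Opt6 dominates Opt11.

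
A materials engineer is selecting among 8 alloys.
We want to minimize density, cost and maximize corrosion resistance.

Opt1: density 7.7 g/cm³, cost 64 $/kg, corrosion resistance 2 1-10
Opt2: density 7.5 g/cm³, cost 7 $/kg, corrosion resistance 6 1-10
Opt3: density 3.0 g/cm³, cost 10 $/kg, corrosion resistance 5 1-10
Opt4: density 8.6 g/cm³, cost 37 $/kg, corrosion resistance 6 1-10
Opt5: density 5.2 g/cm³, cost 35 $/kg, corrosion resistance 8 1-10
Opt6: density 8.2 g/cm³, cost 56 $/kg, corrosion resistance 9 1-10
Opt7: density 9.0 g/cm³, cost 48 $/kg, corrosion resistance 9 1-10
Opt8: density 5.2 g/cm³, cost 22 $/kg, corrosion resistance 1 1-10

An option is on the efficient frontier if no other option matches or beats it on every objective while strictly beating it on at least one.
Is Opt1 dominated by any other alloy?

Yes

Opt2 vs Opt1: density 7.5≤7.7, cost 7≤64, corrosion resistance 6≥2 — Opt2 is at least as good on every objective and strictly better on at least one, so Opt2 dominates Opt1.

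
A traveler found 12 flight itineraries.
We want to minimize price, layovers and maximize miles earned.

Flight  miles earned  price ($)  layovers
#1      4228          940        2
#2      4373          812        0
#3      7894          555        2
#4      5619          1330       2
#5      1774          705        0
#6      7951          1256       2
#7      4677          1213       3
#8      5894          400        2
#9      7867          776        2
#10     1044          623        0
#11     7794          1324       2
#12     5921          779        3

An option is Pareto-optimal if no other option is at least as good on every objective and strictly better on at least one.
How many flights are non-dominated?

6

#1: dominated by #2 (miles earned 4373≥4228, price 812≤940, layovers 0≤2).
#2: not dominated.
#3: not dominated.
#4: dominated by #3 (miles earned 7894≥5619, price 555≤1330, layovers 2≤2).
#5: not dominated.
#6: not dominated (best miles earned).
#7: dominated by #3 (miles earned 7894≥4677, price 555≤1213, layovers 2≤3).
#8: not dominated (best price).
#9: dominated by #3 (miles earned 7894≥7867, price 555≤776, layovers 2≤2).
#10: not dominated.
#11: dominated by #3 (miles earned 7894≥7794, price 555≤1324, layovers 2≤2).
#12: dominated by #3 (miles earned 7894≥5921, price 555≤779, layovers 2≤3).
Pareto-optimal: #2, #3, #5, #6, #8, #10 → 6.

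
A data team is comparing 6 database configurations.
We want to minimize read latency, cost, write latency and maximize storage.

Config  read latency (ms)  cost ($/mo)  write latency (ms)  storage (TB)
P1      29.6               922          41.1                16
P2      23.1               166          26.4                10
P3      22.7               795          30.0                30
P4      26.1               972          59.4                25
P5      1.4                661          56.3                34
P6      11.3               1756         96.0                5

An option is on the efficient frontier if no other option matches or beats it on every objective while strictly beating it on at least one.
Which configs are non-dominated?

P2, P3, P5

P1: dominated by P3 (read latency 22.7≤29.6, cost 795≤922, write latency 30.0≤41.1, storage 30≥16).
P2: not dominated (best cost).
P3: not dominated.
P4: dominated by P3 (read latency 22.7≤26.1, cost 795≤972, write latency 30.0≤59.4, storage 30≥25).
P5: not dominated (best read latency).
P6: dominated by P5 (read latency 1.4≤11.3, cost 661≤1756, write latency 56.3≤96.0, storage 34≥5).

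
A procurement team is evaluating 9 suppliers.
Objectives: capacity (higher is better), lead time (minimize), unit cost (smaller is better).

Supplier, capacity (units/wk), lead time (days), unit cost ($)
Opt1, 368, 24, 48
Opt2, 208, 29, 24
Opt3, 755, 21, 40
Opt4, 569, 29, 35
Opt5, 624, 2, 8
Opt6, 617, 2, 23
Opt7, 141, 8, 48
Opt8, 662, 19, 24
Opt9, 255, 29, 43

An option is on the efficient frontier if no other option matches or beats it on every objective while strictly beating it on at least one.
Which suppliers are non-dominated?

Opt3, Opt5, Opt8

Opt1: dominated by Opt3 (capacity 755≥368, lead time 21≤24, unit cost 40≤48).
Opt2: dominated by Opt5 (capacity 624≥208, lead time 2≤29, unit cost 8≤24).
Opt3: not dominated (best capacity).
Opt4: dominated by Opt5 (capacity 624≥569, lead time 2≤29, unit cost 8≤35).
Opt5: not dominated (best unit cost).
Opt6: dominated by Opt5 (capacity 624≥617, lead time 2≤2, unit cost 8≤23).
Opt7: dominated by Opt5 (capacity 624≥141, lead time 2≤8, unit cost 8≤48).
Opt8: not dominated.
Opt9: dominated by Opt3 (capacity 755≥255, lead time 21≤29, unit cost 40≤43).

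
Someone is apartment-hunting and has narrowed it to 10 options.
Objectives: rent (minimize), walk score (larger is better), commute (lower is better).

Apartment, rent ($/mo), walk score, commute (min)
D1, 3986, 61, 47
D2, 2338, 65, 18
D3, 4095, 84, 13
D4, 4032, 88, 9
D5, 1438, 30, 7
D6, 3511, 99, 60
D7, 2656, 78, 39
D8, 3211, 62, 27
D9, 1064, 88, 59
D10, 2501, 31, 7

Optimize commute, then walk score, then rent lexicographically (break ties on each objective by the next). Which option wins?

D10

First minimize commute: best is 7, kept {D5, D10}.
Then maximize walk score: best is 31, kept {D10}.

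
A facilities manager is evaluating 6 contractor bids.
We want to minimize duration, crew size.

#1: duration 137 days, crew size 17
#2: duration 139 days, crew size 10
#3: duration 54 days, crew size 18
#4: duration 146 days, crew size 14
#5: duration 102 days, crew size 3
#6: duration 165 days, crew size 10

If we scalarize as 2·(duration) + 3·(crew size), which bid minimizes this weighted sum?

#3

#1: 2·137 + 3·17 = 325
#2: 2·139 + 3·10 = 308
#3: 2·54 + 3·18 = 162
#4: 2·146 + 3·14 = 334
#5: 2·102 + 3·3 = 213
#6: 2·165 + 3·10 = 360
Lowest: #3 at 162.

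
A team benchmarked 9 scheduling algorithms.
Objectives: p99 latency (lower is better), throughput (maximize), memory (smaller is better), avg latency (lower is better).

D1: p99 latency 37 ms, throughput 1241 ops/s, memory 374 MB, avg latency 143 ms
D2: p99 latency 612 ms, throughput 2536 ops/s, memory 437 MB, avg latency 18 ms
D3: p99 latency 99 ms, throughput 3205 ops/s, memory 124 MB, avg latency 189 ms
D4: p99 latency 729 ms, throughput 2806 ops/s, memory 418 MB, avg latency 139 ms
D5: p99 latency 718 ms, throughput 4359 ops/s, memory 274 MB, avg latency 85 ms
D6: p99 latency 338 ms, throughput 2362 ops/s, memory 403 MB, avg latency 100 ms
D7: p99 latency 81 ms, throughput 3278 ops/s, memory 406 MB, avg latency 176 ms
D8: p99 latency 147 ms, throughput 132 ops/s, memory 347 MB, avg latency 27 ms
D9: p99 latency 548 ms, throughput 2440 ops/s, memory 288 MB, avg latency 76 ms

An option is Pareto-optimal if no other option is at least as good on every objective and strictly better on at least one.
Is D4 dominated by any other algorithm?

Yes

D5 vs D4: p99 latency 718≤729, throughput 4359≥2806, memory 274≤418, avg latency 85≤139 — D5 is at least as good on every objective and strictly better on at least one, so D5 dominates D4.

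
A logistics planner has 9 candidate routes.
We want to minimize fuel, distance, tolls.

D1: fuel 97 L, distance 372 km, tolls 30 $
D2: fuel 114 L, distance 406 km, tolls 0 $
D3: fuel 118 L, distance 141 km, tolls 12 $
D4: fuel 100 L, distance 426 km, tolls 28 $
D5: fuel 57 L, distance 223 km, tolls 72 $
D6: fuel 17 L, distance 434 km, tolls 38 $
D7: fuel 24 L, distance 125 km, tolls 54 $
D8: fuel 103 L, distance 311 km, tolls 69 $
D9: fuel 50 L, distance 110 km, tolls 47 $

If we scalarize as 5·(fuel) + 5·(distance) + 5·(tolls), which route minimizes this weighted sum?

D7

D1: 5·97 + 5·372 + 5·30 = 2495
D2: 5·114 + 5·406 + 5·0 = 2600
D3: 5·118 + 5·141 + 5·12 = 1355
D4: 5·100 + 5·426 + 5·28 = 2770
D5: 5·57 + 5·223 + 5·72 = 1760
D6: 5·17 + 5·434 + 5·38 = 2445
D7: 5·24 + 5·125 + 5·54 = 1015
D8: 5·103 + 5·311 + 5·69 = 2415
D9: 5·50 + 5·110 + 5·47 = 1035
Lowest: D7 at 1015.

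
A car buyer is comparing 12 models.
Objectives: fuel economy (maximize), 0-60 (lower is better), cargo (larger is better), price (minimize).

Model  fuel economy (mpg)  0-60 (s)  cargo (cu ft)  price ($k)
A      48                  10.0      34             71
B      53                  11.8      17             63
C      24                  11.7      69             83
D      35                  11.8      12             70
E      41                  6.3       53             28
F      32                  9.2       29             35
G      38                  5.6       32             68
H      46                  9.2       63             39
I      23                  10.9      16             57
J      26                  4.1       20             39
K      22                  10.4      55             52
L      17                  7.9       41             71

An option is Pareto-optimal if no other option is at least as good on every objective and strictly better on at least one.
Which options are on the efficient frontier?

A: not dominated.
B: not dominated (best fuel economy).
C: not dominated (best cargo).
D: dominated by B (fuel economy 53≥35, 0-60 11.8≤11.8, cargo 17≥12, price 63≤70).
E: not dominated (best price).
F: dominated by E (fuel economy 41≥32, 0-60 6.3≤9.2, cargo 53≥29, price 28≤35).
G: not dominated.
H: not dominated.
I: dominated by E (fuel economy 41≥23, 0-60 6.3≤10.9, cargo 53≥16, price 28≤57).
J: not dominated (best 0-60).
K: dominated by H (fuel economy 46≥22, 0-60 9.2≤10.4, cargo 63≥55, price 39≤52).
L: dominated by E (fuel economy 41≥17, 0-60 6.3≤7.9, cargo 53≥41, price 28≤71).

A, B, C, E, G, H, J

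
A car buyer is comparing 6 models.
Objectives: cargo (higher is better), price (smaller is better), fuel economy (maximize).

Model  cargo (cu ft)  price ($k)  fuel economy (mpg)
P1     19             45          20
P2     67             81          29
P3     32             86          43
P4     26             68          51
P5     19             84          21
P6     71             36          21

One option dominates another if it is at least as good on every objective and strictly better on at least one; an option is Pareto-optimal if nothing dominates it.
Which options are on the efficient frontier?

P2, P3, P4, P6

P1: dominated by P6 (cargo 71≥19, price 36≤45, fuel economy 21≥20).
P2: not dominated.
P3: not dominated.
P4: not dominated (best fuel economy).
P5: dominated by P2 (cargo 67≥19, price 81≤84, fuel economy 29≥21).
P6: not dominated (best cargo).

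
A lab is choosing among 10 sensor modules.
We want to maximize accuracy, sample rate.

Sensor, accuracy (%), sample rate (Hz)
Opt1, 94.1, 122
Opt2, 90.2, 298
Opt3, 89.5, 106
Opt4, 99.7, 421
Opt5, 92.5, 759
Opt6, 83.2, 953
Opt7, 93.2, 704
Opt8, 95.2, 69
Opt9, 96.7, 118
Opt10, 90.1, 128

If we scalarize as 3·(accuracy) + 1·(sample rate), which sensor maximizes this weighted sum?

Opt6

Opt1: 3·94.1 + 1·122 = 404.3
Opt2: 3·90.2 + 1·298 = 568.6
Opt3: 3·89.5 + 1·106 = 374.5
Opt4: 3·99.7 + 1·421 = 720.1
Opt5: 3·92.5 + 1·759 = 1036.5
Opt6: 3·83.2 + 1·953 = 1202.6
Opt7: 3·93.2 + 1·704 = 983.6
Opt8: 3·95.2 + 1·69 = 354.6
Opt9: 3·96.7 + 1·118 = 408.1
Opt10: 3·90.1 + 1·128 = 398.3
Highest: Opt6 at 1202.6.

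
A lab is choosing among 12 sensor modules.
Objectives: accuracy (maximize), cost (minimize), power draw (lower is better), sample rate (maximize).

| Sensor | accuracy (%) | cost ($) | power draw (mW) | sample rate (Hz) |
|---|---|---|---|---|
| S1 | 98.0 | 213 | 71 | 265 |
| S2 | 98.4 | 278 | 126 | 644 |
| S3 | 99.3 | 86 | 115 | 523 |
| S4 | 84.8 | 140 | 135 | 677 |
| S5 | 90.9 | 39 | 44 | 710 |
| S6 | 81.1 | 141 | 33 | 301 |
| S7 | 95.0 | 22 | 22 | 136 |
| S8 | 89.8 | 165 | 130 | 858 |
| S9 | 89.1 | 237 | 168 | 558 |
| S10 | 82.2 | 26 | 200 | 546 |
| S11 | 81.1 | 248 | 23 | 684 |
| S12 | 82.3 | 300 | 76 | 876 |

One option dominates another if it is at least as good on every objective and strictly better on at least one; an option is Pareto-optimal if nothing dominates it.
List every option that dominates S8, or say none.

S1: worse on cost (213 vs 165).
S2: worse on cost (278 vs 165).
S3: worse on sample rate (523 vs 858).
S4: worse on accuracy (84.8 vs 89.8).
S5: worse on sample rate (710 vs 858).
S6: worse on accuracy (81.1 vs 89.8).
S7: worse on sample rate (136 vs 858).
S9: worse on accuracy (89.1 vs 89.8).
S10: worse on accuracy (82.2 vs 89.8).
S11: worse on accuracy (81.1 vs 89.8).
S12: worse on accuracy (82.3 vs 89.8).
No option dominates S8.

none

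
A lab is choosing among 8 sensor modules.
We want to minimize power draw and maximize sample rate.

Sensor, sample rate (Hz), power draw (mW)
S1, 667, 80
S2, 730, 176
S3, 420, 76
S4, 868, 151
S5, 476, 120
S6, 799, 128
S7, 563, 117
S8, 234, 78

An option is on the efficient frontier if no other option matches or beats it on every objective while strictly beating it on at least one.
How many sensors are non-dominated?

S1: not dominated.
S2: dominated by S4 (sample rate 868≥730, power draw 151≤176).
S3: not dominated (best power draw).
S4: not dominated (best sample rate).
S5: dominated by S1 (sample rate 667≥476, power draw 80≤120).
S6: not dominated.
S7: dominated by S1 (sample rate 667≥563, power draw 80≤117).
S8: dominated by S3 (sample rate 420≥234, power draw 76≤78).
Pareto-optimal: S1, S3, S4, S6 → 4.

4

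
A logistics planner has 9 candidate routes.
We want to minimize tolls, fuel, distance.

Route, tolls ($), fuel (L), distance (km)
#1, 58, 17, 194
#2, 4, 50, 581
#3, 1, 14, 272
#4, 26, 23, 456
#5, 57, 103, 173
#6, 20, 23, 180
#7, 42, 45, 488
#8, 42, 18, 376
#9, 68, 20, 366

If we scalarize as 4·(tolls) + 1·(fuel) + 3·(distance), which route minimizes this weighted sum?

#6

#1: 4·58 + 1·17 + 3·194 = 831
#2: 4·4 + 1·50 + 3·581 = 1809
#3: 4·1 + 1·14 + 3·272 = 834
#4: 4·26 + 1·23 + 3·456 = 1495
#5: 4·57 + 1·103 + 3·173 = 850
#6: 4·20 + 1·23 + 3·180 = 643
#7: 4·42 + 1·45 + 3·488 = 1677
#8: 4·42 + 1·18 + 3·376 = 1314
#9: 4·68 + 1·20 + 3·366 = 1390
Lowest: #6 at 643.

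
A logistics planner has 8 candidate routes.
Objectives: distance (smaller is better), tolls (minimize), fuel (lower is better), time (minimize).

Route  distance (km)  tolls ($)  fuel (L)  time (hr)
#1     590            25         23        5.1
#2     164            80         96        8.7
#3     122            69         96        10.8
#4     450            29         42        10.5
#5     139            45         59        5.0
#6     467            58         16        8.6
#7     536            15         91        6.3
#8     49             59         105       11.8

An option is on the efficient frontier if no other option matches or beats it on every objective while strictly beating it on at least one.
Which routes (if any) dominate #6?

#1: worse on distance (590 vs 467).
#2: worse on tolls (80 vs 58).
#3: worse on tolls (69 vs 58).
#4: worse on fuel (42 vs 16).
#5: worse on fuel (59 vs 16).
#7: worse on distance (536 vs 467).
#8: worse on tolls (59 vs 58).
No option dominates #6.

none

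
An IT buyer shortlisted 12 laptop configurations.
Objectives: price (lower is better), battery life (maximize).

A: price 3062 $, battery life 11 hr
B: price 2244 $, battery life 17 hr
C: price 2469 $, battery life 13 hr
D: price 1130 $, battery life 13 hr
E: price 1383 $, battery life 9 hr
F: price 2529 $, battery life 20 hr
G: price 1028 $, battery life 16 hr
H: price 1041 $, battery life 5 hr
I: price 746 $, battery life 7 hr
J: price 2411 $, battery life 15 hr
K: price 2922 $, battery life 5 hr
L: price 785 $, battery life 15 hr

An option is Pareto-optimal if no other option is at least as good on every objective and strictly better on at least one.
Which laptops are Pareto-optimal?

B, F, G, I, L

A: dominated by B (price 2244≤3062, battery life 17≥11).
B: not dominated.
C: dominated by B (price 2244≤2469, battery life 17≥13).
D: dominated by G (price 1028≤1130, battery life 16≥13).
E: dominated by D (price 1130≤1383, battery life 13≥9).
F: not dominated (best battery life).
G: not dominated.
H: dominated by G (price 1028≤1041, battery life 16≥5).
I: not dominated (best price).
J: dominated by B (price 2244≤2411, battery life 17≥15).
K: dominated by B (price 2244≤2922, battery life 17≥5).
L: not dominated.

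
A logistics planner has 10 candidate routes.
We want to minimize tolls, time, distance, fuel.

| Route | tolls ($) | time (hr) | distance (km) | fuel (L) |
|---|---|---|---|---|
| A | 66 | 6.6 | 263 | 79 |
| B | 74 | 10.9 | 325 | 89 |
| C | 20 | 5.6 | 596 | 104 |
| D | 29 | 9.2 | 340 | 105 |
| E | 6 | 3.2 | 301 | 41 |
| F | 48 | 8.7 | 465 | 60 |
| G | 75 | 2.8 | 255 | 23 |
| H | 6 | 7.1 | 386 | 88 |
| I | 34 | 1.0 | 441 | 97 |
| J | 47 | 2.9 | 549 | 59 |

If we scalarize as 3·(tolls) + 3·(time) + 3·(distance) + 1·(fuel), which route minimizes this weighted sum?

E

A: 3·66 + 3·6.6 + 3·263 + 1·79 = 1085.8
B: 3·74 + 3·10.9 + 3·325 + 1·89 = 1318.7
C: 3·20 + 3·5.6 + 3·596 + 1·104 = 1968.8
D: 3·29 + 3·9.2 + 3·340 + 1·105 = 1239.6
E: 3·6 + 3·3.2 + 3·301 + 1·41 = 971.6
F: 3·48 + 3·8.7 + 3·465 + 1·60 = 1625.1
G: 3·75 + 3·2.8 + 3·255 + 1·23 = 1021.4
H: 3·6 + 3·7.1 + 3·386 + 1·88 = 1285.3
I: 3·34 + 3·1.0 + 3·441 + 1·97 = 1525.0
J: 3·47 + 3·2.9 + 3·549 + 1·59 = 1855.7
Lowest: E at 971.6.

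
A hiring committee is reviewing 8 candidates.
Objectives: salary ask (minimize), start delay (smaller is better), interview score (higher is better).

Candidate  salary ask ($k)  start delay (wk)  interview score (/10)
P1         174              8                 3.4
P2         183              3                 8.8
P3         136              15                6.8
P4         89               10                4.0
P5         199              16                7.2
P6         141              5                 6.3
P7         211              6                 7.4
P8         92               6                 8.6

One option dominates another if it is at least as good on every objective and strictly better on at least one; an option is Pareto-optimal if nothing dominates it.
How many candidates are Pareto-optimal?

P1: dominated by P6 (salary ask 141≤174, start delay 5≤8, interview score 6.3≥3.4).
P2: not dominated (best start delay).
P3: dominated by P8 (salary ask 92≤136, start delay 6≤15, interview score 8.6≥6.8).
P4: not dominated (best salary ask).
P5: dominated by P2 (salary ask 183≤199, start delay 3≤16, interview score 8.8≥7.2).
P6: not dominated.
P7: dominated by P2 (salary ask 183≤211, start delay 3≤6, interview score 8.8≥7.4).
P8: not dominated.
Pareto-optimal: P2, P4, P6, P8 → 4.

4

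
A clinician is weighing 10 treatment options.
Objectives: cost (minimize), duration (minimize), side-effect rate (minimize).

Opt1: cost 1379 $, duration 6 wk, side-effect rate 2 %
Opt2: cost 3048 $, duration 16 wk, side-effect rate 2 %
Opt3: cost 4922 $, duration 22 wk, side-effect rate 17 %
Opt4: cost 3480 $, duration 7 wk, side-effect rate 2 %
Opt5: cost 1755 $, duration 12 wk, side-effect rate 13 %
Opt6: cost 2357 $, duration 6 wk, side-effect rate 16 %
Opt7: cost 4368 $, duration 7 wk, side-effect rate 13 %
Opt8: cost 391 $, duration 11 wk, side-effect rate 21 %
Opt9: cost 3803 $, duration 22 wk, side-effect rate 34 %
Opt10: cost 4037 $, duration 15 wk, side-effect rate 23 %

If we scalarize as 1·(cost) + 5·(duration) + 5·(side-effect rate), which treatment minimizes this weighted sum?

Opt1: 1·1379 + 5·6 + 5·2 = 1419
Opt2: 1·3048 + 5·16 + 5·2 = 3138
Opt3: 1·4922 + 5·22 + 5·17 = 5117
Opt4: 1·3480 + 5·7 + 5·2 = 3525
Opt5: 1·1755 + 5·12 + 5·13 = 1880
Opt6: 1·2357 + 5·6 + 5·16 = 2467
Opt7: 1·4368 + 5·7 + 5·13 = 4468
Opt8: 1·391 + 5·11 + 5·21 = 551
Opt9: 1·3803 + 5·22 + 5·34 = 4083
Opt10: 1·4037 + 5·15 + 5·23 = 4227
Lowest: Opt8 at 551.

Opt8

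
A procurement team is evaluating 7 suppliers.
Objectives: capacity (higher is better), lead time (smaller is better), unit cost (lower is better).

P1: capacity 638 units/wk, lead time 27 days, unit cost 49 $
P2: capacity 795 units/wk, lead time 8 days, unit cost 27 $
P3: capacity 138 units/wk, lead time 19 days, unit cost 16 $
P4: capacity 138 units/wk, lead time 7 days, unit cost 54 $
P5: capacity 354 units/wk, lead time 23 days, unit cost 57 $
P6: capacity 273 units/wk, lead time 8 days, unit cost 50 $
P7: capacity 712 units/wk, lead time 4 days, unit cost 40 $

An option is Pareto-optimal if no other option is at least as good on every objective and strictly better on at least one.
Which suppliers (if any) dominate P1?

P2: capacity 795≥638, lead time 8≤27, unit cost 27≤49 — dominates P1.
P7: capacity 712≥638, lead time 4≤27, unit cost 40≤49 — dominates P1.
Others (P3, P4, P5, P6) are each worse than P1 on at least one objective.

P2, P7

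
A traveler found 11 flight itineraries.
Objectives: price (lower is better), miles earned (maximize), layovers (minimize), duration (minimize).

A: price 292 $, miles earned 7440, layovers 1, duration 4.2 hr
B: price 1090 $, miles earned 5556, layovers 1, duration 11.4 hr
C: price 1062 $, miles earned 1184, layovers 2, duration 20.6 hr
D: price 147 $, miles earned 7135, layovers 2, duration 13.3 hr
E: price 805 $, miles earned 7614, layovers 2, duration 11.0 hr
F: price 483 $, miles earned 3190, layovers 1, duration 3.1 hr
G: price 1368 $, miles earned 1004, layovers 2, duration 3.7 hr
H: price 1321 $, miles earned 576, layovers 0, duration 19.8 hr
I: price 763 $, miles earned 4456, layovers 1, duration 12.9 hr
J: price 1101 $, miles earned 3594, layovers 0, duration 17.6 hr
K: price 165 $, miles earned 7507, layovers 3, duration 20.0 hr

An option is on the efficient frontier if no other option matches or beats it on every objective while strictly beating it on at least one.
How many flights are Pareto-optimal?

A: not dominated.
B: dominated by A (price 292≤1090, miles earned 7440≥5556, layovers 1≤1, duration 4.2≤11.4).
C: dominated by A (price 292≤1062, miles earned 7440≥1184, layovers 1≤2, duration 4.2≤20.6).
D: not dominated (best price).
E: not dominated (best miles earned).
F: not dominated (best duration).
G: dominated by F (price 483≤1368, miles earned 3190≥1004, layovers 1≤2, duration 3.1≤3.7).
H: dominated by J (price 1101≤1321, miles earned 3594≥576, layovers 0≤0, duration 17.6≤19.8).
I: dominated by A (price 292≤763, miles earned 7440≥4456, layovers 1≤1, duration 4.2≤12.9).
J: not dominated.
K: not dominated.
Pareto-optimal: A, D, E, F, J, K → 6.

6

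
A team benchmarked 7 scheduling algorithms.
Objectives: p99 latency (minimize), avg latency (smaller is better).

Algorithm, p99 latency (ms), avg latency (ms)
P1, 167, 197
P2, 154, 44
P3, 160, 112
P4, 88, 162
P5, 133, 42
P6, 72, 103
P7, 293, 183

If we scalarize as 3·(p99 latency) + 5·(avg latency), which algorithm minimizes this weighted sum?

P1: 3·167 + 5·197 = 1486
P2: 3·154 + 5·44 = 682
P3: 3·160 + 5·112 = 1040
P4: 3·88 + 5·162 = 1074
P5: 3·133 + 5·42 = 609
P6: 3·72 + 5·103 = 731
P7: 3·293 + 5·183 = 1794
Lowest: P5 at 609.

P5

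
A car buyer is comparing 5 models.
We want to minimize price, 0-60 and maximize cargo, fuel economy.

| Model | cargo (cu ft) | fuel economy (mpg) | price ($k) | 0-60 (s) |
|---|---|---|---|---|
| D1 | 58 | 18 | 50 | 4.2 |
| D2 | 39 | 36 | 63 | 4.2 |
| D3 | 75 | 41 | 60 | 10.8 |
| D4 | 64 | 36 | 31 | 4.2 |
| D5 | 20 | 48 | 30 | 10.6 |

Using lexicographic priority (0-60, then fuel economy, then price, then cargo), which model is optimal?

First minimize 0-60: best is 4.2, kept {D1, D2, D4}.
Then maximize fuel economy: best is 36, kept {D2, D4}.
Then minimize price: best is 31, kept {D4}.

D4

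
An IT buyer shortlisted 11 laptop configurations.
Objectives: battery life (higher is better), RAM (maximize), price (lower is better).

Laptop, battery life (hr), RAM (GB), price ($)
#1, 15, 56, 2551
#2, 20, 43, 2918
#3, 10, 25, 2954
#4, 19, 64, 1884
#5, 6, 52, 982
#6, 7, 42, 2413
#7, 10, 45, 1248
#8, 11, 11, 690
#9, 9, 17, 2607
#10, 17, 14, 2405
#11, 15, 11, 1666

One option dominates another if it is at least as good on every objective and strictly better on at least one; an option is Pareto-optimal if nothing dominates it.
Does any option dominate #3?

Yes

#1 vs #3: battery life 15≥10, RAM 56≥25, price 2551≤2954 — #1 is at least as good on every objective and strictly better on at least one, so #1 dominates #3.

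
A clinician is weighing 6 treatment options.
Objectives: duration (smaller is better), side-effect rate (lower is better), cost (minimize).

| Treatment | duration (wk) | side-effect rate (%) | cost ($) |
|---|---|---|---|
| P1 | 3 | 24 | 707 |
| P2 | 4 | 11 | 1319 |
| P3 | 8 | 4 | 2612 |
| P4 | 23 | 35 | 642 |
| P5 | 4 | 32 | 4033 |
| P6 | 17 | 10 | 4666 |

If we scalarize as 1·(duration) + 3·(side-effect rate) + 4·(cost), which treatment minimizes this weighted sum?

P4

P1: 1·3 + 3·24 + 4·707 = 2903
P2: 1·4 + 3·11 + 4·1319 = 5313
P3: 1·8 + 3·4 + 4·2612 = 10468
P4: 1·23 + 3·35 + 4·642 = 2696
P5: 1·4 + 3·32 + 4·4033 = 16232
P6: 1·17 + 3·10 + 4·4666 = 18711
Lowest: P4 at 2696.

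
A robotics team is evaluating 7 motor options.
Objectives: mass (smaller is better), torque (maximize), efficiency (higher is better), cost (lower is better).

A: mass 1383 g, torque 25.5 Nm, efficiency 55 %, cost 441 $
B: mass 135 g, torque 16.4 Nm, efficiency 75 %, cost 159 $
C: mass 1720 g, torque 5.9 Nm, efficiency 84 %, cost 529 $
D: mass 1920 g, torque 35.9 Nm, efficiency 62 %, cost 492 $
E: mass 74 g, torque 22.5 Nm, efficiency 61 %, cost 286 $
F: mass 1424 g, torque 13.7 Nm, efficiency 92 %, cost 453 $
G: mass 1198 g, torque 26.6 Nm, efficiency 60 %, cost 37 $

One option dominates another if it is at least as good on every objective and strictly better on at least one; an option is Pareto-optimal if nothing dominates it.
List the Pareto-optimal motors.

B, D, E, F, G

A: dominated by G (mass 1198≤1383, torque 26.6≥25.5, efficiency 60≥55, cost 37≤441).
B: not dominated.
C: dominated by F (mass 1424≤1720, torque 13.7≥5.9, efficiency 92≥84, cost 453≤529).
D: not dominated (best torque).
E: not dominated (best mass).
F: not dominated (best efficiency).
G: not dominated (best cost).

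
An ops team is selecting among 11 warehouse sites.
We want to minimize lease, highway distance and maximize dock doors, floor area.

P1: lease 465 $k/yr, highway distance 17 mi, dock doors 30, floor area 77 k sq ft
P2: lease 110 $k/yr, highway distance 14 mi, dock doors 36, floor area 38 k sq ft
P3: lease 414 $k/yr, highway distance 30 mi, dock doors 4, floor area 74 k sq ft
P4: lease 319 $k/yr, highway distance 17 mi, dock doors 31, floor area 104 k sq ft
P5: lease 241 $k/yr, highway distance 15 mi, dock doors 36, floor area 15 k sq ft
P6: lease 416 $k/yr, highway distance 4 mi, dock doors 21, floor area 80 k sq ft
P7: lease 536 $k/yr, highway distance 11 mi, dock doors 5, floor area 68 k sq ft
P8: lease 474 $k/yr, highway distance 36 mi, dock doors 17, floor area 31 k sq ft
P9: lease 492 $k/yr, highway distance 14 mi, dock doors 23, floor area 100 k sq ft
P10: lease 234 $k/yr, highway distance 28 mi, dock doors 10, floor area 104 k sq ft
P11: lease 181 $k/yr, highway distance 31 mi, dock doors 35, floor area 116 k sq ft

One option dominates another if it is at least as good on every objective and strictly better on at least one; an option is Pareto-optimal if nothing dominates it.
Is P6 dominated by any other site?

P1: worse on lease (465 vs 416).
P2: worse on highway distance (14 vs 4).
P3: worse on highway distance (30 vs 4).
P4: worse on highway distance (17 vs 4).
P5: worse on highway distance (15 vs 4).
P7: worse on lease (536 vs 416).
P8: worse on lease (474 vs 416).
P9: worse on lease (492 vs 416).
P10: worse on highway distance (28 vs 4).
P11: worse on highway distance (31 vs 4).
No option is at least as good as P6 on every objective and strictly better on one.

No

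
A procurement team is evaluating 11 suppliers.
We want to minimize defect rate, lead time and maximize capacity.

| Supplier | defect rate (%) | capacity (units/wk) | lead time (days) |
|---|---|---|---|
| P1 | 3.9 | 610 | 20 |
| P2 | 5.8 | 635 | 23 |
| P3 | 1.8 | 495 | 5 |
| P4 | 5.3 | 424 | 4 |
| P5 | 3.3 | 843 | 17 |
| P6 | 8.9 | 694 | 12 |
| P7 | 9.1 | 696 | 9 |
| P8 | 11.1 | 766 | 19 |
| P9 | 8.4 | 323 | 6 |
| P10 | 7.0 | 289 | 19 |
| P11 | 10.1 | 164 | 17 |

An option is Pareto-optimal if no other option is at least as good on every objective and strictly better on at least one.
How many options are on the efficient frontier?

P1: dominated by P5 (defect rate 3.3≤3.9, capacity 843≥610, lead time 17≤20).
P2: dominated by P5 (defect rate 3.3≤5.8, capacity 843≥635, lead time 17≤23).
P3: not dominated (best defect rate).
P4: not dominated (best lead time).
P5: not dominated (best capacity).
P6: not dominated.
P7: not dominated.
P8: dominated by P5 (defect rate 3.3≤11.1, capacity 843≥766, lead time 17≤19).
P9: dominated by P3 (defect rate 1.8≤8.4, capacity 495≥323, lead time 5≤6).
P10: dominated by P3 (defect rate 1.8≤7.0, capacity 495≥289, lead time 5≤19).
P11: dominated by P3 (defect rate 1.8≤10.1, capacity 495≥164, lead time 5≤17).
Pareto-optimal: P3, P4, P5, P6, P7 → 5.

5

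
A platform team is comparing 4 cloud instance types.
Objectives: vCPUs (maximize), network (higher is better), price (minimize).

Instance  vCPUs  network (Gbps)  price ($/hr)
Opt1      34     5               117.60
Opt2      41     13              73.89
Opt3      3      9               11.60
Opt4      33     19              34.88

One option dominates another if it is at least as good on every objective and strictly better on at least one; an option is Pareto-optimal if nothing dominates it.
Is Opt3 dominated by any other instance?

Opt1: worse on network (5 vs 9).
Opt2: worse on price (73.89 vs 11.60).
Opt4: worse on price (34.88 vs 11.60).
No option is at least as good as Opt3 on every objective and strictly better on one.

No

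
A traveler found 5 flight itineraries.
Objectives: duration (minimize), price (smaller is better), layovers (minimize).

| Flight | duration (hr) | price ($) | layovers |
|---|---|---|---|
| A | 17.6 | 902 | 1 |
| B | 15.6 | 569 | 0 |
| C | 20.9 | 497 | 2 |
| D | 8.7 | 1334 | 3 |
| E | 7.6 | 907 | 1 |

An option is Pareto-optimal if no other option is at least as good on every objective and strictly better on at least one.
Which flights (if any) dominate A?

B

B: duration 15.6≤17.6, price 569≤902, layovers 0≤1 — dominates A.
Others (C, D, E) are each worse than A on at least one objective.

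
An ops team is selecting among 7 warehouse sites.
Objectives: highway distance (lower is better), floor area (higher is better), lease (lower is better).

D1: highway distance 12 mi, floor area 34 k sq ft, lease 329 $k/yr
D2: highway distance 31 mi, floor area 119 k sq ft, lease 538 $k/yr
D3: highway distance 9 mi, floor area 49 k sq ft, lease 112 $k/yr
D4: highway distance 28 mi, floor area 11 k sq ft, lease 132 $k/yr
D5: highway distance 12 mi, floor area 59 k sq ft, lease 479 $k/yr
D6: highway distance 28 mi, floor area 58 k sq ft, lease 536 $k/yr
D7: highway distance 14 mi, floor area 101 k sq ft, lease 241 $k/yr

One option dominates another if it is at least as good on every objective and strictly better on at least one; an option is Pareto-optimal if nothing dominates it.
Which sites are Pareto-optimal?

D1: dominated by D3 (highway distance 9≤12, floor area 49≥34, lease 112≤329).
D2: not dominated (best floor area).
D3: not dominated (best highway distance).
D4: dominated by D3 (highway distance 9≤28, floor area 49≥11, lease 112≤132).
D5: not dominated.
D6: dominated by D5 (highway distance 12≤28, floor area 59≥58, lease 479≤536).
D7: not dominated.

D2, D3, D5, D7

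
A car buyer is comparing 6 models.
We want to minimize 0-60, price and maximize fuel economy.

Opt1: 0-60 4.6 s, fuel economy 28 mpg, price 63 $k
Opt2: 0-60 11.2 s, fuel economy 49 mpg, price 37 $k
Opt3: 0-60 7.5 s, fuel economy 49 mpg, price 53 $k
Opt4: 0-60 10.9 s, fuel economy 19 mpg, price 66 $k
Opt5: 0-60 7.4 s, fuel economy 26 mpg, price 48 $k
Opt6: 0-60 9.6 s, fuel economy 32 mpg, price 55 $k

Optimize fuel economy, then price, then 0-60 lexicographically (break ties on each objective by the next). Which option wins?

Opt2

First maximize fuel economy: best is 49, kept {Opt2, Opt3}.
Then minimize price: best is 37, kept {Opt2}.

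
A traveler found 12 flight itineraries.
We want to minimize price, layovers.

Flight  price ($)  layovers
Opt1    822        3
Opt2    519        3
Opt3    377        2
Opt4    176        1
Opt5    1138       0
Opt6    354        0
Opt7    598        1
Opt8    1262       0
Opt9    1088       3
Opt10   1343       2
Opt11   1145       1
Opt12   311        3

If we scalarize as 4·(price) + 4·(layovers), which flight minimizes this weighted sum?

Opt1: 4·822 + 4·3 = 3300
Opt2: 4·519 + 4·3 = 2088
Opt3: 4·377 + 4·2 = 1516
Opt4: 4·176 + 4·1 = 708
Opt5: 4·1138 + 4·0 = 4552
Opt6: 4·354 + 4·0 = 1416
Opt7: 4·598 + 4·1 = 2396
Opt8: 4·1262 + 4·0 = 5048
Opt9: 4·1088 + 4·3 = 4364
Opt10: 4·1343 + 4·2 = 5380
Opt11: 4·1145 + 4·1 = 4584
Opt12: 4·311 + 4·3 = 1256
Lowest: Opt4 at 708.

Opt4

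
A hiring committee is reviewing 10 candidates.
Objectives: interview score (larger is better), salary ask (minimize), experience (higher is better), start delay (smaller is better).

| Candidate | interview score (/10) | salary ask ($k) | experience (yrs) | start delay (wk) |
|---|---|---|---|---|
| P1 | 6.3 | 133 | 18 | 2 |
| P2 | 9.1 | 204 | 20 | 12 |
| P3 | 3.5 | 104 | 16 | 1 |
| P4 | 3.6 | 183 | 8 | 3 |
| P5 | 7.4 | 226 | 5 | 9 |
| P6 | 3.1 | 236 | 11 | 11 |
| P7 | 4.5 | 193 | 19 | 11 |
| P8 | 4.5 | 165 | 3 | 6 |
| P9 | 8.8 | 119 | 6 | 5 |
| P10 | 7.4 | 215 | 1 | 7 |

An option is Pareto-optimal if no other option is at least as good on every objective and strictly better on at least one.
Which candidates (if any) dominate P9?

none

P1: worse on interview score (6.3 vs 8.8).
P2: worse on salary ask (204 vs 119).
P3: worse on interview score (3.5 vs 8.8).
P4: worse on interview score (3.6 vs 8.8).
P5: worse on interview score (7.4 vs 8.8).
P6: worse on interview score (3.1 vs 8.8).
P7: worse on interview score (4.5 vs 8.8).
P8: worse on interview score (4.5 vs 8.8).
P10: worse on interview score (7.4 vs 8.8).
No option dominates P9.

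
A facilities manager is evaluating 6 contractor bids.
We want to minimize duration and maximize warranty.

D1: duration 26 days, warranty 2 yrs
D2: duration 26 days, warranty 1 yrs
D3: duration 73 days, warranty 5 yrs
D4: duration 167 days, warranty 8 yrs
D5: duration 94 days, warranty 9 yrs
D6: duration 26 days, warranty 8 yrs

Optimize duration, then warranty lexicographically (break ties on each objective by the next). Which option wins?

First minimize duration: best is 26, kept {D1, D2, D6}.
Then maximize warranty: best is 8, kept {D6}.

D6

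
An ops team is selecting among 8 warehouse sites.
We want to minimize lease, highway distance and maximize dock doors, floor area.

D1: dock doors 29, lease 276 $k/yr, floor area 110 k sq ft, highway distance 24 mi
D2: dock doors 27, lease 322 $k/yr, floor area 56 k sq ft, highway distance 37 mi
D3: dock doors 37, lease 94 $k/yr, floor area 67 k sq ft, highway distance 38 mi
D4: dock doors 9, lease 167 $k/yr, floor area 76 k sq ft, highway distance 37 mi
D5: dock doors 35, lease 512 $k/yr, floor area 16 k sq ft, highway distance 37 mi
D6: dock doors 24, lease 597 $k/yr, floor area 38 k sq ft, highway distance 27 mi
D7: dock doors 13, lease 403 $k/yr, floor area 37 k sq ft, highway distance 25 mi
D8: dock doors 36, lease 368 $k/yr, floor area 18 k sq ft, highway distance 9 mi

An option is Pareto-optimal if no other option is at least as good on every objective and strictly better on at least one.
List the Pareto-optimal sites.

D1: not dominated (best floor area).
D2: dominated by D1 (dock doors 29≥27, lease 276≤322, floor area 110≥56, highway distance 24≤37).
D3: not dominated (best dock doors).
D4: not dominated.
D5: dominated by D8 (dock doors 36≥35, lease 368≤512, floor area 18≥16, highway distance 9≤37).
D6: dominated by D1 (dock doors 29≥24, lease 276≤597, floor area 110≥38, highway distance 24≤27).
D7: dominated by D1 (dock doors 29≥13, lease 276≤403, floor area 110≥37, highway distance 24≤25).
D8: not dominated (best highway distance).

D1, D3, D4, D8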